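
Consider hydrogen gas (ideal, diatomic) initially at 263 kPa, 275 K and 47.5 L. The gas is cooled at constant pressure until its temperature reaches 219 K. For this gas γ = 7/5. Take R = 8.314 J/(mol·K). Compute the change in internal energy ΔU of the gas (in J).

-6360 J

n = P₁V₁/(RT₁) = 263×47.5/(8.314×275) = 5.46 mol.
Isobaric: P stays 263 kPa; V/T = const ⇒ T₂ = 219 K, V₂ = 37.8 L.
For an ideal gas ΔU = nCvΔT with Cv = (5/2)R = 20.8 J/(mol·K).
ΔU = 5.46×20.8×(219−275) = -6360 J.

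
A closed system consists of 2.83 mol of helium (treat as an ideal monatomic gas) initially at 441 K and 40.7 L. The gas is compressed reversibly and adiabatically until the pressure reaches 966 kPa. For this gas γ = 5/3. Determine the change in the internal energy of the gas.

11000 J

P₁ = nRT₁/V₁ = 2.83×8.314×441/40.7 = 255 kPa.
Adiabatic: T₂/T₁ = (P₂/P₁)^((γ−1)/γ) ⇒ T₂ = 441×(3.79)^0.400 = 751 K; V₂ = 18.3 L.
For an ideal gas ΔU = nCvΔT with Cv = (3/2)R = 12.5 J/(mol·K).
ΔU = 2.83×12.5×(751−441) = 11000 J.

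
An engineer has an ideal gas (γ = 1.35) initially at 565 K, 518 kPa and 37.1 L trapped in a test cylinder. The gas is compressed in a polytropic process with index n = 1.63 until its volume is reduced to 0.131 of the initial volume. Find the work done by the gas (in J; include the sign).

-79300 J

n = P₁V₁/(RT₁) = 518×37.1/(8.314×565) = 4.09 mol.
Polytropic n=1.63: T₂ = T₁(V₁/V₂)^(n−1) = 565×(7.63)^0.63 = 2030 K; P₂ = P₁(V₁/V₂)^n = 14200 kPa.
W = (P₁V₁−P₂V₂)/(n−1) = (518×37.1−14200×4.86)/0.63 = -79300 J.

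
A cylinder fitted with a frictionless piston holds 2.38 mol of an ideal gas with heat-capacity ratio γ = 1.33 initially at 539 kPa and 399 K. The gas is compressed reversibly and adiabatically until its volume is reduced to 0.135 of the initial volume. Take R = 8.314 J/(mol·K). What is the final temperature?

V₁ = nRT₁/P₁ = 2.38×8.314×399/539 = 14.6 L.
Adiabatic: TV^(γ−1) = const ⇒ T₂ = 399×(7.41)^0.330 = 773 K; PV^γ = const ⇒ P₂ = 7730 kPa.

773 K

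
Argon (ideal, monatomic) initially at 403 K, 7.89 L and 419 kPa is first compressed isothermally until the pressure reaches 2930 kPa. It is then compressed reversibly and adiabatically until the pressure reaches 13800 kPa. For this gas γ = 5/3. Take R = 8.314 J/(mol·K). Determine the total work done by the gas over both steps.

-10700 J

n = P₁V₁/(RT₁) = 419×7.89/(8.314×403) = 0.987 mol.
Step 1 — Isothermal: T stays 403 K; PV = const ⇒ V₂ = 1.13 L, P₂ = 2930 kPa.
ΔU = 0 (ideal gas, T constant).
W = nRT ln(V₂/V₁) = 0.987×8.314×403×ln(0.143) = -6430 J.
Q = ΔU + W = -6430 J.
State after step 1: P = 2930 kPa, V = 1.13 L, T = 403 K.
Step 2 — Adiabatic: T₂/T₁ = (P₂/P₁)^((γ−1)/γ) ⇒ T₂ = 403×(4.71)^0.400 = 749 K; V₂ = 0.445 L.
ΔU = nCvΔT = 0.987×12.5×(749−403) = 4260 J.
Q = 0 for an adiabatic process, so W = −ΔU = -4260 J.
Net over both steps: W = -10700 J, Q = -6430 J, ΔU = 4260 J.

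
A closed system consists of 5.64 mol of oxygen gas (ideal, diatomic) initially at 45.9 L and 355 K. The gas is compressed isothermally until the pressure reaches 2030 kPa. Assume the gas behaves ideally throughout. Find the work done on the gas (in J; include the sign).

P₁ = nRT₁/V₁ = 5.64×8.314×355/45.9 = 363 kPa.
Isothermal: T stays 355 K; PV = const ⇒ V₂ = 8.20 L, P₂ = 2030 kPa.
W = nRT ln(V₂/V₁) = 5.64×8.314×355×ln(0.179) = -28700 J.
Work done on the gas = −W_by = 28700 J.

28700 J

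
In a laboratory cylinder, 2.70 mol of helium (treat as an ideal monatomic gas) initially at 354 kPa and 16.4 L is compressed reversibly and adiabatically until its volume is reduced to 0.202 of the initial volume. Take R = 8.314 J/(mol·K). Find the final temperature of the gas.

T₁ = P₁V₁/(nR) = 354×16.4/(2.70×8.314) = 259 K.
Adiabatic: TV^(γ−1) = const ⇒ T₂ = 259×(4.95)^0.667 = 751 K; PV^γ = const ⇒ P₂ = 5090 kPa.

751 K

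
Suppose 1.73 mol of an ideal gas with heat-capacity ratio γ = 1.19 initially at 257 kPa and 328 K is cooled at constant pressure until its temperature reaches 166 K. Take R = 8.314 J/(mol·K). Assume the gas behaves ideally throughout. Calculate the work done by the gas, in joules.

-2330 J

V₁ = nRT₁/P₁ = 1.73×8.314×328/257 = 18.4 L.
Isobaric: P stays 257 kPa; V/T = const ⇒ T₂ = 166 K, V₂ = 9.29 L.
W = PΔV = 257×(9.29−18.4) kPa·L = -2330 J.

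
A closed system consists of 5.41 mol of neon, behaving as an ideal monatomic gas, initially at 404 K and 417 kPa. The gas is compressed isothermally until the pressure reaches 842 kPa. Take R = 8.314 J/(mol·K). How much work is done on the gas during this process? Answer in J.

12800 J

V₁ = nRT₁/P₁ = 5.41×8.314×404/417 = 43.6 L.
Isothermal: T stays 404 K; PV = const ⇒ V₂ = 21.6 L, P₂ = 842 kPa.
W = nRT ln(V₂/V₁) = 5.41×8.314×404×ln(0.495) = -12800 J.
Work done on the gas = −W_by = 12800 J.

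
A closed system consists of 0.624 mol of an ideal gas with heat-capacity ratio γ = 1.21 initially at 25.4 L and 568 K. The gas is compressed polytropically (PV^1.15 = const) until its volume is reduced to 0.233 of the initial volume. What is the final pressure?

620 kPa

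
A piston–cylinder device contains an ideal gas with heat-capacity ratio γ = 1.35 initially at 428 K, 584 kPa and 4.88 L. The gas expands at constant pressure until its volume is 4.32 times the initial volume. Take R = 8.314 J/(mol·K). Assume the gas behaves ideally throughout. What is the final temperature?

Isobaric: P stays 584 kPa; V/T = const ⇒ T₂ = 1850 K, V₂ = 21.1 L.

1850 K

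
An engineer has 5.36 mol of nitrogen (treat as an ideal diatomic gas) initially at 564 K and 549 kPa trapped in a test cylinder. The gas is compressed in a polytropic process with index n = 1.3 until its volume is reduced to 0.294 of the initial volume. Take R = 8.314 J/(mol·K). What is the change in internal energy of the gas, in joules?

V₁ = nRT₁/P₁ = 5.36×8.314×564/549 = 45.8 L.
Polytropic n=1.3: T₂ = T₁(V₁/V₂)^(n−1) = 564×(3.40)^0.30 = 814 K; P₂ = P₁(V₁/V₂)^n = 2700 kPa.
For an ideal gas ΔU = nCvΔT with Cv = (5/2)R = 20.8 J/(mol·K).
ΔU = 5.36×20.8×(814−564) = 27900 J.

27900 J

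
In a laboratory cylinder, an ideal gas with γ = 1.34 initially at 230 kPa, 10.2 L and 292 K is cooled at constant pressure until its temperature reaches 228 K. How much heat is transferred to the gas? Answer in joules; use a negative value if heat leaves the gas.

-2030 J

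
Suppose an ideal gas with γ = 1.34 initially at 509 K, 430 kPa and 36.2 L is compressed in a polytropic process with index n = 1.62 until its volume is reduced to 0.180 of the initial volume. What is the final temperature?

1470 K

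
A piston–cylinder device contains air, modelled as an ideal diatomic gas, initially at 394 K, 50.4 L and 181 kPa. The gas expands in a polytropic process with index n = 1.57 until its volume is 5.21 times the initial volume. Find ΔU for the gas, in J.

n = P₁V₁/(RT₁) = 181×50.4/(8.314×394) = 2.78 mol.
Polytropic n=1.57: T₂ = T₁(V₁/V₂)^(n−1) = 394×(0.192)^0.57 = 154 K; P₂ = P₁(V₁/V₂)^n = 13.6 kPa.
For an ideal gas ΔU = nCvΔT with Cv = (5/2)R = 20.8 J/(mol·K).
ΔU = 2.78×20.8×(154−394) = -13900 J.

-13900 J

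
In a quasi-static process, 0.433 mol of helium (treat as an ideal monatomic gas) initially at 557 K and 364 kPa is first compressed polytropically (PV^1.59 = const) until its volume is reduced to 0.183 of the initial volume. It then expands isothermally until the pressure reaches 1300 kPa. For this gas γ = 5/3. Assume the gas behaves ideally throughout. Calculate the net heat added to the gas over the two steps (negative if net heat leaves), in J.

7120 J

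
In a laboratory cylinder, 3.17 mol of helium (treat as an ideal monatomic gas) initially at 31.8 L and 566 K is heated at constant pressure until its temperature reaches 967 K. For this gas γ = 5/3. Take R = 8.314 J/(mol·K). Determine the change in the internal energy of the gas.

15900 J

P₁ = nRT₁/V₁ = 3.17×8.314×566/31.8 = 469 kPa.
Isobaric: P stays 469 kPa; V/T = const ⇒ T₂ = 967 K, V₂ = 54.3 L.
For an ideal gas ΔU = nCvΔT with Cv = (3/2)R = 12.5 J/(mol·K).
ΔU = 3.17×12.5×(967−566) = 15900 J.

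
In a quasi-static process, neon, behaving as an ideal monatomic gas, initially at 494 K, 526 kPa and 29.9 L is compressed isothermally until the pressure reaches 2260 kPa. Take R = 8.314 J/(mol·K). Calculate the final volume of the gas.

Isothermal: T stays 494 K; PV = const ⇒ V₂ = 6.96 L, P₂ = 2260 kPa.

6.96 L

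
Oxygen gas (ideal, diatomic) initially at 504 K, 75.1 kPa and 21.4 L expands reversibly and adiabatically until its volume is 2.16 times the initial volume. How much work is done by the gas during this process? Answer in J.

1070 J

n = P₁V₁/(RT₁) = 75.1×21.4/(8.314×504) = 0.384 mol.
Adiabatic: TV^(γ−1) = const ⇒ T₂ = 504×(0.463)^0.400 = 370 K; PV^γ = const ⇒ P₂ = 25.6 kPa.
ΔU = nCvΔT = 0.384×20.8×(370−504) = -1070 J.
Q = 0 for an adiabatic process, so W = −ΔU = 1070 J.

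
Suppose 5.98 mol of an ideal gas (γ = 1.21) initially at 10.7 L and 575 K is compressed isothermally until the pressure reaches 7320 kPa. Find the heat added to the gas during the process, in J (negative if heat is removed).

-28800 J

P₁ = nRT₁/V₁ = 5.98×8.314×575/10.7 = 2670 kPa.
Isothermal: T stays 575 K; PV = const ⇒ V₂ = 3.91 L, P₂ = 7320 kPa.
ΔU = 0 (ideal gas, T constant).
W = nRT ln(V₂/V₁) = 5.98×8.314×575×ln(0.365) = -28800 J.
Q = ΔU + W = -28800 J.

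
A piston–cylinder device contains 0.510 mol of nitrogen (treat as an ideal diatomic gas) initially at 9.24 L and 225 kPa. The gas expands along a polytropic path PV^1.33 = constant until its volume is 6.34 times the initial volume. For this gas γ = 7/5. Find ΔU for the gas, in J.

-2370 J

T₁ = P₁V₁/(nR) = 225×9.24/(0.510×8.314) = 490 K.
Polytropic n=1.33: T₂ = T₁(V₁/V₂)^(n−1) = 490×(0.158)^0.33 = 267 K; P₂ = P₁(V₁/V₂)^n = 19.3 kPa.
For an ideal gas ΔU = nCvΔT with Cv = (5/2)R = 20.8 J/(mol·K).
ΔU = 0.510×20.8×(267−490) = -2370 J.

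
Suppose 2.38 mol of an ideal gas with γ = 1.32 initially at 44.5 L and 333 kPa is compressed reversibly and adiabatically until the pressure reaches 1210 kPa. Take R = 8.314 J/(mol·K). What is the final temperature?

1020 K

T₁ = P₁V₁/(nR) = 333×44.5/(2.38×8.314) = 749 K.
Adiabatic: T₂/T₁ = (P₂/P₁)^((γ−1)/γ) ⇒ T₂ = 749×(3.63)^0.242 = 1020 K; V₂ = 16.7 L.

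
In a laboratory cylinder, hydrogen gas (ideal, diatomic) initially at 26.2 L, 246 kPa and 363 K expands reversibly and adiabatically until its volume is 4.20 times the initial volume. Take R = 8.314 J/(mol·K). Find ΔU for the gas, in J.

n = P₁V₁/(RT₁) = 246×26.2/(8.314×363) = 2.14 mol.
Adiabatic: TV^(γ−1) = const ⇒ T₂ = 363×(0.238)^0.400 = 204 K; PV^γ = const ⇒ P₂ = 33.0 kPa.
For an ideal gas ΔU = nCvΔT with Cv = (5/2)R = 20.8 J/(mol·K).
ΔU = 2.14×20.8×(204−363) = -7040 J.

-7040 J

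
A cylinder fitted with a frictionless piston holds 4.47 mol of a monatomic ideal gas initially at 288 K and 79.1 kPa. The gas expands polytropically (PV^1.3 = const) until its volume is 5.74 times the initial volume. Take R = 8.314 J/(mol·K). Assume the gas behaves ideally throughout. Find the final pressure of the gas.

8.16 kPa

V₁ = nRT₁/P₁ = 4.47×8.314×288/79.1 = 135 L.
Polytropic n=1.3: T₂ = T₁(V₁/V₂)^(n−1) = 288×(0.174)^0.30 = 170 K; P₂ = P₁(V₁/V₂)^n = 8.16 kPa.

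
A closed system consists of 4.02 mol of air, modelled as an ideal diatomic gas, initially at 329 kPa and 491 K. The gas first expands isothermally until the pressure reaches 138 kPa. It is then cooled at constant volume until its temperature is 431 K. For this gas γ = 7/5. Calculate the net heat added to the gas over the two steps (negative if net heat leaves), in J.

9240 J

V₁ = nRT₁/P₁ = 4.02×8.314×491/329 = 49.9 L.
Step 1 — Isothermal: T stays 491 K; PV = const ⇒ V₂ = 119 L, P₂ = 138 kPa.
ΔU = 0 (ideal gas, T constant).
W = nRT ln(V₂/V₁) = 4.02×8.314×491×ln(2.38) = 14300 J.
Q = ΔU + W = 14300 J.
State after step 1: P = 138 kPa, V = 119 L, T = 491 K.
Step 2 — Isochoric: V stays 119 L; P/T = const ⇒ T₂ = 431 K, P₂ = 121 kPa.
W = 0 (no volume change).
ΔU = nCvΔT = 4.02×20.8×(431−491) = -5010 J.
Q = ΔU = -5010 J.
Net over both steps: W = 14300 J, Q = 9240 J, ΔU = -5010 J.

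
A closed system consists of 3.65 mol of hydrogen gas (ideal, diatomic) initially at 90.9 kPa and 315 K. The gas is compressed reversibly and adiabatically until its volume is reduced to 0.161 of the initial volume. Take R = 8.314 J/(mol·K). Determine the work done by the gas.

V₁ = nRT₁/P₁ = 3.65×8.314×315/90.9 = 105 L.
Adiabatic: TV^(γ−1) = const ⇒ T₂ = 315×(6.21)^0.400 = 654 K; PV^γ = const ⇒ P₂ = 1170 kPa.
ΔU = nCvΔT = 3.65×20.8×(654−315) = 25700 J.
Q = 0 for an adiabatic process, so W = −ΔU = -25700 J.

-25700 J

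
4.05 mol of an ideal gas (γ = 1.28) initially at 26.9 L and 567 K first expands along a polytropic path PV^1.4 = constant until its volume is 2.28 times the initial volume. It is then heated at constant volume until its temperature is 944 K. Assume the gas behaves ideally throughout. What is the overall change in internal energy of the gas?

P₁ = nRT₁/V₁ = 4.05×8.314×567/26.9 = 710 kPa.
Step 1 — Polytropic n=1.4: T₂ = T₁(V₁/V₂)^(n−1) = 567×(0.439)^0.40 = 408 K; P₂ = P₁(V₁/V₂)^n = 224 kPa.
W = (P₁V₁−P₂V₂)/(n−1) = (710×26.9−224×61.3)/0.40 = 13400 J.
ΔU = nCvΔT = 4.05×29.7×(408−567) = -19100 J.
Q = ΔU + W = -5740 J.
State after step 1: P = 224 kPa, V = 61.3 L, T = 408 K.
Step 2 — Isochoric: V stays 61.3 L; P/T = const ⇒ T₂ = 944 K, P₂ = 518 kPa.
W = 0 (no volume change).
ΔU = nCvΔT = 4.05×29.7×(944−408) = 64500 J.
Q = ΔU = 64500 J.
Net over both steps: W = 13400 J, Q = 58700 J, ΔU = 45300 J.

45300 J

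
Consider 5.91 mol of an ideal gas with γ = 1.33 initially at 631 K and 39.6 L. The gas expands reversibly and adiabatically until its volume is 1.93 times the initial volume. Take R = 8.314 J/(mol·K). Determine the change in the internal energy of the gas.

P₁ = nRT₁/V₁ = 5.91×8.314×631/39.6 = 783 kPa.
Adiabatic: TV^(γ−1) = const ⇒ T₂ = 631×(0.518)^0.330 = 508 K; PV^γ = const ⇒ P₂ = 327 kPa.
For an ideal gas ΔU = nCvΔT with Cv = R/(γ−1) = 25.2 J/(mol·K).
ΔU = 5.91×25.2×(508−631) = -18300 J.

-18300 J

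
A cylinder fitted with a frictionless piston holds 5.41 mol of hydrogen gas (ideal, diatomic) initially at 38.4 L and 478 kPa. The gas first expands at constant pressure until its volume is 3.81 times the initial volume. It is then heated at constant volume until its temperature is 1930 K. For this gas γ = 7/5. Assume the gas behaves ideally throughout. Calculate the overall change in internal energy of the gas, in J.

171000 J

T₁ = P₁V₁/(nR) = 478×38.4/(5.41×8.314) = 408 K.
Step 1 — Isobaric: P stays 478 kPa; V/T = const ⇒ T₂ = 1550 K, V₂ = 146 L.
W = PΔV = 478×(146−38.4) kPa·L = 51600 J.
ΔU = nCvΔT = 5.41×20.8×(1550−408) = 129000 J.
Q = ΔU + W = nCpΔT = 181000 J.
State after step 1: P = 478 kPa, V = 146 L, T = 1550 K.
Step 2 — Isochoric: V stays 146 L; P/T = const ⇒ T₂ = 1930 K, P₂ = 593 kPa.
W = 0 (no volume change).
ΔU = nCvΔT = 5.41×20.8×(1930−1550) = 42200 J.
Q = ΔU = 42200 J.
Net over both steps: W = 51600 J, Q = 223000 J, ΔU = 171000 J.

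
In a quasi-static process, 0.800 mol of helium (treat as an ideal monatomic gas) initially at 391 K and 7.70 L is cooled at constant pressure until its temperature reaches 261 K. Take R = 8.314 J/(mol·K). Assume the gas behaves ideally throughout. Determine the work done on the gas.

P₁ = nRT₁/V₁ = 0.800×8.314×391/7.70 = 338 kPa.
Isobaric: P stays 338 kPa; V/T = const ⇒ T₂ = 261 K, V₂ = 5.14 L.
W = PΔV = 338×(5.14−7.70) kPa·L = -865 J.
Work done on the gas = −W_by = 865 J.

865 J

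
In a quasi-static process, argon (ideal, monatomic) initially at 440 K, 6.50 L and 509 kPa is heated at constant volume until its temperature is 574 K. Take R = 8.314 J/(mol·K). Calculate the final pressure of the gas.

Isochoric: V stays 6.50 L; P/T = const ⇒ T₂ = 574 K, P₂ = 664 kPa.

664 kPa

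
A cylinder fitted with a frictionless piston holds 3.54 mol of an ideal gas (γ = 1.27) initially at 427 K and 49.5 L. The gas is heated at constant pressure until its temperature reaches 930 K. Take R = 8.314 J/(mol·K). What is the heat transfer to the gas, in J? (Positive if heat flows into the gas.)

69600 J

P₁ = nRT₁/V₁ = 3.54×8.314×427/49.5 = 254 kPa.
Isobaric: P stays 254 kPa; V/T = const ⇒ T₂ = 930 K, V₂ = 108 L.
W = PΔV = 254×(108−49.5) kPa·L = 14800 J.
ΔU = nCvΔT = 3.54×30.8×(930−427) = 54800 J.
Q = ΔU + W = nCpΔT = 69600 J.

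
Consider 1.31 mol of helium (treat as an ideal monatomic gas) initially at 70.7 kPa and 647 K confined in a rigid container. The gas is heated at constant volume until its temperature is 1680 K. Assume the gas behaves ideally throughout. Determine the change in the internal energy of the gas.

16900 J

V₁ = nRT₁/P₁ = 1.31×8.314×647/70.7 = 99.7 L.
Isochoric: V stays 99.7 L; P/T = const ⇒ T₂ = 1680 K, P₂ = 184 kPa.
For an ideal gas ΔU = nCvΔT with Cv = (3/2)R = 12.5 J/(mol·K).
ΔU = 1.31×12.5×(1680−647) = 16900 J.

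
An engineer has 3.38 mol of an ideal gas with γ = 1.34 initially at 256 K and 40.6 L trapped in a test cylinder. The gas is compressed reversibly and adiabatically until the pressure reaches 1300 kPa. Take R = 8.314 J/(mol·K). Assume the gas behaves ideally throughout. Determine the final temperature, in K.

424 K

P₁ = nRT₁/V₁ = 3.38×8.314×256/40.6 = 177 kPa.
Adiabatic: T₂/T₁ = (P₂/P₁)^((γ−1)/γ) ⇒ T₂ = 256×(7.34)^0.254 = 424 K; V₂ = 9.18 L.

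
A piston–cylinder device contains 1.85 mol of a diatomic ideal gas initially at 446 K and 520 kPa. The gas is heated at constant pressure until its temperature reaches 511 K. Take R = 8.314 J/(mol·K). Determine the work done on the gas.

V₁ = nRT₁/P₁ = 1.85×8.314×446/520 = 13.2 L.
Isobaric: P stays 520 kPa; V/T = const ⇒ T₂ = 511 K, V₂ = 15.1 L.
W = PΔV = 520×(15.1−13.2) kPa·L = 1000 J.
Work done on the gas = −W_by = -1000 J.

-1000 J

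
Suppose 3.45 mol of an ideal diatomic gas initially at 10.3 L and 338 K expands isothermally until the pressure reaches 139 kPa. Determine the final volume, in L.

69.7 L

P₁ = nRT₁/V₁ = 3.45×8.314×338/10.3 = 941 kPa.
Isothermal: T stays 338 K; PV = const ⇒ V₂ = 69.7 L, P₂ = 139 kPa.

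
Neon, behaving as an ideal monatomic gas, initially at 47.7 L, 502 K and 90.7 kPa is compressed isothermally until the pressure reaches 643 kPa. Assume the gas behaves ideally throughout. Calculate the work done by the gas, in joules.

n = P₁V₁/(RT₁) = 90.7×47.7/(8.314×502) = 1.04 mol.
Isothermal: T stays 502 K; PV = const ⇒ V₂ = 6.73 L, P₂ = 643 kPa.
W = nRT ln(V₂/V₁) = 1.04×8.314×502×ln(0.141) = -8470 J.

-8470 J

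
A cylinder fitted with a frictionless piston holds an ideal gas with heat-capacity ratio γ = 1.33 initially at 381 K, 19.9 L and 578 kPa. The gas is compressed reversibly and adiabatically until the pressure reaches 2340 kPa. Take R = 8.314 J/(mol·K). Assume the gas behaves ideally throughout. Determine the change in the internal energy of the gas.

14500 J

n = P₁V₁/(RT₁) = 578×19.9/(8.314×381) = 3.63 mol.
Adiabatic: T₂/T₁ = (P₂/P₁)^((γ−1)/γ) ⇒ T₂ = 381×(4.05)^0.248 = 539 K; V₂ = 6.95 L.
For an ideal gas ΔU = nCvΔT with Cv = R/(γ−1) = 25.2 J/(mol·K).
ΔU = 3.63×25.2×(539−381) = 14500 J.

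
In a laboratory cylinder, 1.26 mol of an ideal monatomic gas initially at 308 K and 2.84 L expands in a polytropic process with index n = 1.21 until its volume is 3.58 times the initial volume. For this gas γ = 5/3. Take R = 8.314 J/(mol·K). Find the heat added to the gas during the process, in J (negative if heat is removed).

2470 J

P₁ = nRT₁/V₁ = 1.26×8.314×308/2.84 = 1140 kPa.
Polytropic n=1.21: T₂ = T₁(V₁/V₂)^(n−1) = 308×(0.279)^0.21 = 236 K; P₂ = P₁(V₁/V₂)^n = 243 kPa.
W = (P₁V₁−P₂V₂)/(n−1) = (1140×2.84−243×10.2)/0.21 = 3610 J.
ΔU = nCvΔT = 1.26×12.5×(236−308) = -1140 J.
Q = ΔU + W = 2470 J.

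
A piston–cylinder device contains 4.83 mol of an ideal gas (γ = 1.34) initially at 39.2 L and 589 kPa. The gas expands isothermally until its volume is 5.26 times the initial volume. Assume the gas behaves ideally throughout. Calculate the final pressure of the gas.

112 kPa

T₁ = P₁V₁/(nR) = 589×39.2/(4.83×8.314) = 575 K.
Isothermal: T stays 575 K; PV = const ⇒ V₂ = 206 L, P₂ = 112 kPa.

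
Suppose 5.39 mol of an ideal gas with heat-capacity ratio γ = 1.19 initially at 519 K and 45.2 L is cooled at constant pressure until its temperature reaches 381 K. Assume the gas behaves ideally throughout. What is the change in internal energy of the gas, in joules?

P₁ = nRT₁/V₁ = 5.39×8.314×519/45.2 = 515 kPa.
Isobaric: P stays 515 kPa; V/T = const ⇒ T₂ = 381 K, V₂ = 33.2 L.
For an ideal gas ΔU = nCvΔT with Cv = R/(γ−1) = 43.8 J/(mol·K).
ΔU = 5.39×43.8×(381−519) = -32500 J.

-32500 J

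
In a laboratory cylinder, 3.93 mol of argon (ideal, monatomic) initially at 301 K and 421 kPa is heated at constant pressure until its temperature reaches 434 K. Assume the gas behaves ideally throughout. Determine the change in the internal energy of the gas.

V₁ = nRT₁/P₁ = 3.93×8.314×301/421 = 23.4 L.
Isobaric: P stays 421 kPa; V/T = const ⇒ T₂ = 434 K, V₂ = 33.7 L.
For an ideal gas ΔU = nCvΔT with Cv = (3/2)R = 12.5 J/(mol·K).
ΔU = 3.93×12.5×(434−301) = 6520 J.

6520 J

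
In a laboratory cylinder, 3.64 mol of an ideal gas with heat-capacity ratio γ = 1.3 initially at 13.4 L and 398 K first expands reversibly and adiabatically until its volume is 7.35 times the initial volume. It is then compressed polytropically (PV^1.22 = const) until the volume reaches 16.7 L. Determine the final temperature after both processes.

P₁ = nRT₁/V₁ = 3.64×8.314×398/13.4 = 899 kPa.
Step 1 — Adiabatic: TV^(γ−1) = const ⇒ T₂ = 398×(0.136)^0.300 = 219 K; PV^γ = const ⇒ P₂ = 67.2 kPa.
ΔU = nCvΔT = 3.64×27.7×(219−398) = -18100 J.
Q = 0 for an adiabatic process, so W = −ΔU = 18100 J.
State after step 1: P = 67.2 kPa, V = 98.5 L, T = 219 K.
Step 2 — Polytropic n=1.22: T₂ = T₁(V₁/V₂)^(n−1) = 219×(5.90)^0.22 = 323 K; P₂ = P₁(V₁/V₂)^n = 586 kPa.
W = (P₁V₁−P₂V₂)/(n−1) = (67.2×98.5−586×16.7)/0.22 = -14400 J.
ΔU = nCvΔT = 3.64×27.7×(323−219) = 10500 J.
Q = ΔU + W = -3830 J.
Net over both steps: W = 3710 J, Q = -3830 J, ΔU = -7540 J.

323 K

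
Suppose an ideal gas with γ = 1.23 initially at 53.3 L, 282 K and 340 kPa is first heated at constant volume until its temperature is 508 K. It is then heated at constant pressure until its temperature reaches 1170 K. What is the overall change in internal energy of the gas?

248000 J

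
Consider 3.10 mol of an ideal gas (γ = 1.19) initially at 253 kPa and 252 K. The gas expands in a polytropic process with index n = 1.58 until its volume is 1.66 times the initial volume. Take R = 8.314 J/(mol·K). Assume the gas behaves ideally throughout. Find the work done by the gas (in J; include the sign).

2850 J

V₁ = nRT₁/P₁ = 3.10×8.314×252/253 = 25.7 L.
Polytropic n=1.58: T₂ = T₁(V₁/V₂)^(n−1) = 252×(0.602)^0.58 = 188 K; P₂ = P₁(V₁/V₂)^n = 114 kPa.
W = (P₁V₁−P₂V₂)/(n−1) = (253×25.7−114×42.6)/0.58 = 2850 J.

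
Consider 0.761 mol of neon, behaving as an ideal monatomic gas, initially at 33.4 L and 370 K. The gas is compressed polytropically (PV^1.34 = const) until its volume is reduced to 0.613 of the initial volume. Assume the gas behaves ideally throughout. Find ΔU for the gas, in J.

P₁ = nRT₁/V₁ = 0.761×8.314×370/33.4 = 70.1 kPa.
Polytropic n=1.34: T₂ = T₁(V₁/V₂)^(n−1) = 370×(1.63)^0.34 = 437 K; P₂ = P₁(V₁/V₂)^n = 135 kPa.
For an ideal gas ΔU = nCvΔT with Cv = (3/2)R = 12.5 J/(mol·K).
ΔU = 0.761×12.5×(437−370) = 636 J.

636 J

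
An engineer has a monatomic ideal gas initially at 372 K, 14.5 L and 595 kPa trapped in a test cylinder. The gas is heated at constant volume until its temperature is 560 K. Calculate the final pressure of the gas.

Isochoric: V stays 14.5 L; P/T = const ⇒ T₂ = 560 K, P₂ = 896 kPa.

896 kPa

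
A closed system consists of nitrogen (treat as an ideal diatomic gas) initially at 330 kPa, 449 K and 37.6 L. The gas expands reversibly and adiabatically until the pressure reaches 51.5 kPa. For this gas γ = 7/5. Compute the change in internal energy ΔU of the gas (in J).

-12800 J

n = P₁V₁/(RT₁) = 330×37.6/(8.314×449) = 3.32 mol.
Adiabatic: T₂/T₁ = (P₂/P₁)^((γ−1)/γ) ⇒ T₂ = 449×(0.156)^0.286 = 264 K; V₂ = 142 L.
For an ideal gas ΔU = nCvΔT with Cv = (5/2)R = 20.8 J/(mol·K).
ΔU = 3.32×20.8×(264−449) = -12800 J.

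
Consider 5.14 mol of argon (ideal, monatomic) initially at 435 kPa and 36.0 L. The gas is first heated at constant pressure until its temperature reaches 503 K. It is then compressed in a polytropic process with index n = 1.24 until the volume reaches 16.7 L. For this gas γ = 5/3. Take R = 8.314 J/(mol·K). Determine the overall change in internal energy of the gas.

T₁ = P₁V₁/(nR) = 435×36.0/(5.14×8.314) = 366 K.
Step 1 — Isobaric: P stays 435 kPa; V/T = const ⇒ T₂ = 503 K, V₂ = 49.4 L.
W = PΔV = 435×(49.4−36.0) kPa·L = 5840 J.
ΔU = nCvΔT = 5.14×12.5×(503−366) = 8750 J.
Q = ΔU + W = nCpΔT = 14600 J.
State after step 1: P = 435 kPa, V = 49.4 L, T = 503 K.
Step 2 — Polytropic n=1.24: T₂ = T₁(V₁/V₂)^(n−1) = 503×(2.96)^0.24 = 653 K; P₂ = P₁(V₁/V₂)^n = 1670 kPa.
W = (P₁V₁−P₂V₂)/(n−1) = (435×49.4−1670×16.7)/0.24 = -26600 J.
ΔU = nCvΔT = 5.14×12.5×(653−503) = 9590 J.
Q = ΔU + W = -17000 J.
Net over both steps: W = -20800 J, Q = -2460 J, ΔU = 18300 J.

18300 J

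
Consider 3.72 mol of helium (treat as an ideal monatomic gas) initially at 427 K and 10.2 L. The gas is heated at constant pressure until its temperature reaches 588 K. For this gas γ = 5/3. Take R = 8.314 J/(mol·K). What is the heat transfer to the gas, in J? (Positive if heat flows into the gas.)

P₁ = nRT₁/V₁ = 3.72×8.314×427/10.2 = 1290 kPa.
Isobaric: P stays 1290 kPa; V/T = const ⇒ T₂ = 588 K, V₂ = 14.0 L.
W = PΔV = 1290×(14.0−10.2) kPa·L = 4980 J.
ΔU = nCvΔT = 3.72×12.5×(588−427) = 7470 J.
Q = ΔU + W = nCpΔT = 12400 J.

12400 J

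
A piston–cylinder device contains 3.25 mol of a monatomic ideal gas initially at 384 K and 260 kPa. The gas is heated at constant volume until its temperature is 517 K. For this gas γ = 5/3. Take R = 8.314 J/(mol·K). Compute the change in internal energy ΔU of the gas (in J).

V₁ = nRT₁/P₁ = 3.25×8.314×384/260 = 39.9 L.
Isochoric: V stays 39.9 L; P/T = const ⇒ T₂ = 517 K, P₂ = 350 kPa.
For an ideal gas ΔU = nCvΔT with Cv = (3/2)R = 12.5 J/(mol·K).
ΔU = 3.25×12.5×(517−384) = 5390 J.

5390 J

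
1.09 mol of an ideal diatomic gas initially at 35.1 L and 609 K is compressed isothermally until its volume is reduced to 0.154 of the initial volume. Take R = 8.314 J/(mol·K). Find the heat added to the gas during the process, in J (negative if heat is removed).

-10300 J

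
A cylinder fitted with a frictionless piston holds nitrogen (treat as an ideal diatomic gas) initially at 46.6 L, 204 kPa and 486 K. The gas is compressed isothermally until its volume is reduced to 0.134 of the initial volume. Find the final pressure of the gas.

Isothermal: T stays 486 K; PV = const ⇒ V₂ = 6.24 L, P₂ = 1520 kPa.

1520 kPa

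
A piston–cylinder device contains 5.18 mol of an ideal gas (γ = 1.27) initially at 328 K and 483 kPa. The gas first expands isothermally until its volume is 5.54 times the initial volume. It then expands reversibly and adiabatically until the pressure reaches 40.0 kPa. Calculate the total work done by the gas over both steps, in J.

32200 J

V₁ = nRT₁/P₁ = 5.18×8.314×328/483 = 29.2 L.
Step 1 — Isothermal: T stays 328 K; PV = const ⇒ V₂ = 162 L, P₂ = 87.2 kPa.
ΔU = 0 (ideal gas, T constant).
W = nRT ln(V₂/V₁) = 5.18×8.314×328×ln(5.54) = 24200 J.
Q = ΔU + W = 24200 J.
State after step 1: P = 87.2 kPa, V = 162 L, T = 328 K.
Step 2 — Adiabatic: T₂/T₁ = (P₂/P₁)^((γ−1)/γ) ⇒ T₂ = 328×(0.459)^0.213 = 278 K; V₂ = 299 L.
ΔU = nCvΔT = 5.18×30.8×(278−328) = -7990 J.
Q = 0 for an adiabatic process, so W = −ΔU = 7990 J.
Net over both steps: W = 32200 J, Q = 24200 J, ΔU = -7990 J.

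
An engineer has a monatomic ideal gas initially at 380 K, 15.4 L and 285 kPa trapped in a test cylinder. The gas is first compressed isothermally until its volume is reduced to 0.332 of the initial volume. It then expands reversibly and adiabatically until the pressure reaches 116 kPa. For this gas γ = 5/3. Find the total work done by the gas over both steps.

-1210 J

n = P₁V₁/(RT₁) = 285×15.4/(8.314×380) = 1.39 mol.
Step 1 — Isothermal: T stays 380 K; PV = const ⇒ V₂ = 5.11 L, P₂ = 858 kPa.
ΔU = 0 (ideal gas, T constant).
W = nRT ln(V₂/V₁) = 1.39×8.314×380×ln(0.332) = -4840 J.
Q = ΔU + W = -4840 J.
State after step 1: P = 858 kPa, V = 5.11 L, T = 380 K.
Step 2 — Adiabatic: T₂/T₁ = (P₂/P₁)^((γ−1)/γ) ⇒ T₂ = 380×(0.135)^0.400 = 171 K; V₂ = 17.0 L.
ΔU = nCvΔT = 1.39×12.5×(171−380) = -3630 J.
Q = 0 for an adiabatic process, so W = −ΔU = 3630 J.
Net over both steps: W = -1210 J, Q = -4840 J, ΔU = -3630 J.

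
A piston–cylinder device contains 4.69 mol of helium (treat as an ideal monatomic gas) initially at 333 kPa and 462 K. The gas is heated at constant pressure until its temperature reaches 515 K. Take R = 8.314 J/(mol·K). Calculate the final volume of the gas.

60.3 L

V₁ = nRT₁/P₁ = 4.69×8.314×462/333 = 54.1 L.
Isobaric: P stays 333 kPa; V/T = const ⇒ T₂ = 515 K, V₂ = 60.3 L.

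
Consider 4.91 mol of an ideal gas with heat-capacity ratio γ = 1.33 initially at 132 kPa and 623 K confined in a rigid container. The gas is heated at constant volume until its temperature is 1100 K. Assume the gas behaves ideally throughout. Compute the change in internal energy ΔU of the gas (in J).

59000 J

V₁ = nRT₁/P₁ = 4.91×8.314×623/132 = 193 L.
Isochoric: V stays 193 L; P/T = const ⇒ T₂ = 1100 K, P₂ = 233 kPa.
For an ideal gas ΔU = nCvΔT with Cv = R/(γ−1) = 25.2 J/(mol·K).
ΔU = 4.91×25.2×(1100−623) = 59000 J.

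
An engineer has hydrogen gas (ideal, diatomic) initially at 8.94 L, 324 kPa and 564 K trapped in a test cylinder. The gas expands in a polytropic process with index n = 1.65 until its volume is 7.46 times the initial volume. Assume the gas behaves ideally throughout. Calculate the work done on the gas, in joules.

-3250 J

n = P₁V₁/(RT₁) = 324×8.94/(8.314×564) = 0.618 mol.
Polytropic n=1.65: T₂ = T₁(V₁/V₂)^(n−1) = 564×(0.134)^0.65 = 153 K; P₂ = P₁(V₁/V₂)^n = 11.8 kPa.
W = (P₁V₁−P₂V₂)/(n−1) = (324×8.94−11.8×66.7)/0.65 = 3250 J.
Work done on the gas = −W_by = -3250 J.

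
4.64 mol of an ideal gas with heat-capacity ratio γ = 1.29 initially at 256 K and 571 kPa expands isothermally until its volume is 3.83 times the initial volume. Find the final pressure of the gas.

149 kPa

V₁ = nRT₁/P₁ = 4.64×8.314×256/571 = 17.3 L.
Isothermal: T stays 256 K; PV = const ⇒ V₂ = 66.2 L, P₂ = 149 kPa.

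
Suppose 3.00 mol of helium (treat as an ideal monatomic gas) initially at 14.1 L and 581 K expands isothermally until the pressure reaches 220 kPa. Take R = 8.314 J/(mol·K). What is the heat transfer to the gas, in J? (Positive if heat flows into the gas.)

22300 J

P₁ = nRT₁/V₁ = 3.00×8.314×581/14.1 = 1030 kPa.
Isothermal: T stays 581 K; PV = const ⇒ V₂ = 65.9 L, P₂ = 220 kPa.
ΔU = 0 (ideal gas, T constant).
W = nRT ln(V₂/V₁) = 3.00×8.314×581×ln(4.67) = 22300 J.
Q = ΔU + W = 22300 J.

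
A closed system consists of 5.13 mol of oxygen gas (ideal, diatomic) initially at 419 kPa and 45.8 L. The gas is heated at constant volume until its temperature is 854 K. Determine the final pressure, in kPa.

795 kPa

T₁ = P₁V₁/(nR) = 419×45.8/(5.13×8.314) = 450 K.
Isochoric: V stays 45.8 L; P/T = const ⇒ T₂ = 854 K, P₂ = 795 kPa.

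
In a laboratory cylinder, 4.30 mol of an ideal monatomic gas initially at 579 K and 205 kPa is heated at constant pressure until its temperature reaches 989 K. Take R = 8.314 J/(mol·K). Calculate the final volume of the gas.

V₁ = nRT₁/P₁ = 4.30×8.314×579/205 = 101 L.
Isobaric: P stays 205 kPa; V/T = const ⇒ T₂ = 989 K, V₂ = 172 L.

172 L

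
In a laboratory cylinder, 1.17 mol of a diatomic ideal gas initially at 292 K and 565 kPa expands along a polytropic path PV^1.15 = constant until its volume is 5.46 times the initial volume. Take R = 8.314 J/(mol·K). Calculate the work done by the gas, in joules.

V₁ = nRT₁/P₁ = 1.17×8.314×292/565 = 5.03 L.
Polytropic n=1.15: T₂ = T₁(V₁/V₂)^(n−1) = 292×(0.183)^0.15 = 226 K; P₂ = P₁(V₁/V₂)^n = 80.2 kPa.
W = (P₁V₁−P₂V₂)/(n−1) = (565×5.03−80.2×27.4)/0.15 = 4260 J.

4260 J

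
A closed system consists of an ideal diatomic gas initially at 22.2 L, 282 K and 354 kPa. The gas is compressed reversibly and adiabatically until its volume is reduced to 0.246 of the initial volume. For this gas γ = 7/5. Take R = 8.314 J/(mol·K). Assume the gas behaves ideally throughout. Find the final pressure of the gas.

Adiabatic: TV^(γ−1) = const ⇒ T₂ = 282×(4.07)^0.400 = 494 K; PV^γ = const ⇒ P₂ = 2520 kPa.

2520 kPa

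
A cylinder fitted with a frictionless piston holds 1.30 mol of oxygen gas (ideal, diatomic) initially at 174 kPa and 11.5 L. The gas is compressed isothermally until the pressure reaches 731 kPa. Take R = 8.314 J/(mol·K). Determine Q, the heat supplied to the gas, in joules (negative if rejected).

T₁ = P₁V₁/(nR) = 174×11.5/(1.30×8.314) = 185 K.
Isothermal: T stays 185 K; PV = const ⇒ V₂ = 2.74 L, P₂ = 731 kPa.
ΔU = 0 (ideal gas, T constant).
W = nRT ln(V₂/V₁) = 1.30×8.314×185×ln(0.238) = -2870 J.
Q = ΔU + W = -2870 J.

-2870 J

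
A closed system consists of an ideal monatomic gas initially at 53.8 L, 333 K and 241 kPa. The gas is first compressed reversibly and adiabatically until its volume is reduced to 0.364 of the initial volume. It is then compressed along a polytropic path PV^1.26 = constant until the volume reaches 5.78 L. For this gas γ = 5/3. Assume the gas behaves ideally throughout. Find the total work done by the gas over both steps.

-55200 J

n = P₁V₁/(RT₁) = 241×53.8/(8.314×333) = 4.68 mol.
Step 1 — Adiabatic: TV^(γ−1) = const ⇒ T₂ = 333×(2.75)^0.667 = 653 K; PV^γ = const ⇒ P₂ = 1300 kPa.
ΔU = nCvΔT = 4.68×12.5×(653−333) = 18700 J.
Q = 0 for an adiabatic process, so W = −ΔU = -18700 J.
State after step 1: P = 1300 kPa, V = 19.6 L, T = 653 K.
Step 2 — Polytropic n=1.26: T₂ = T₁(V₁/V₂)^(n−1) = 653×(3.39)^0.26 = 897 K; P₂ = P₁(V₁/V₂)^n = 6040 kPa.
W = (P₁V₁−P₂V₂)/(n−1) = (1300×19.6−6040×5.78)/0.26 = -36500 J.
ΔU = nCvΔT = 4.68×12.5×(897−653) = 14200 J.
Q = ΔU + W = -22300 J.
Net over both steps: W = -55200 J, Q = -22300 J, ΔU = 32900 J.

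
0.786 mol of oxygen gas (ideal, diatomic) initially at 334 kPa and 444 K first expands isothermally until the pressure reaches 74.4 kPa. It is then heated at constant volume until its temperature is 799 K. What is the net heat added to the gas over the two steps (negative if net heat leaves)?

10200 J

V₁ = nRT₁/P₁ = 0.786×8.314×444/334 = 8.69 L.
Step 1 — Isothermal: T stays 444 K; PV = const ⇒ V₂ = 39.0 L, P₂ = 74.4 kPa.
ΔU = 0 (ideal gas, T constant).
W = nRT ln(V₂/V₁) = 0.786×8.314×444×ln(4.49) = 4360 J.
Q = ΔU + W = 4360 J.
State after step 1: P = 74.4 kPa, V = 39.0 L, T = 444 K.
Step 2 — Isochoric: V stays 39.0 L; P/T = const ⇒ T₂ = 799 K, P₂ = 134 kPa.
W = 0 (no volume change).
ΔU = nCvΔT = 0.786×20.8×(799−444) = 5800 J.
Q = ΔU = 5800 J.
Net over both steps: W = 4360 J, Q = 10200 J, ΔU = 5800 J.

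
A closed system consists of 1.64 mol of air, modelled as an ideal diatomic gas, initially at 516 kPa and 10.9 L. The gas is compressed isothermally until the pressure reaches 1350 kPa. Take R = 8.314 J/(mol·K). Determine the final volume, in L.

4.17 L

T₁ = P₁V₁/(nR) = 516×10.9/(1.64×8.314) = 412 K.
Isothermal: T stays 412 K; PV = const ⇒ V₂ = 4.17 L, P₂ = 1350 kPa.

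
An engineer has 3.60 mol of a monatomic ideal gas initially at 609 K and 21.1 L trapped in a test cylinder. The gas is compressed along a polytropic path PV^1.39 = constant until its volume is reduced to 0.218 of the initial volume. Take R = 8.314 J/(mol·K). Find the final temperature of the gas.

P₁ = nRT₁/V₁ = 3.60×8.314×609/21.1 = 864 kPa.
Polytropic n=1.39: T₂ = T₁(V₁/V₂)^(n−1) = 609×(4.59)^0.39 = 1100 K; P₂ = P₁(V₁/V₂)^n = 7180 kPa.

1100 K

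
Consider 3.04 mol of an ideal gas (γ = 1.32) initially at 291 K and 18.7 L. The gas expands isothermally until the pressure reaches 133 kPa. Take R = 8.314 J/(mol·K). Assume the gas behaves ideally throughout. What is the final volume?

P₁ = nRT₁/V₁ = 3.04×8.314×291/18.7 = 393 kPa.
Isothermal: T stays 291 K; PV = const ⇒ V₂ = 55.3 L, P₂ = 133 kPa.

55.3 L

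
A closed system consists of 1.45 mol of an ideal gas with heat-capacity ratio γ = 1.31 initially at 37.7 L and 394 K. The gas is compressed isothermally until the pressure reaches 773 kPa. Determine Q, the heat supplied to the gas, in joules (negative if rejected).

P₁ = nRT₁/V₁ = 1.45×8.314×394/37.7 = 126 kPa.
Isothermal: T stays 394 K; PV = const ⇒ V₂ = 6.14 L, P₂ = 773 kPa.
ΔU = 0 (ideal gas, T constant).
W = nRT ln(V₂/V₁) = 1.45×8.314×394×ln(0.163) = -8620 J.
Q = ΔU + W = -8620 J.

-8620 J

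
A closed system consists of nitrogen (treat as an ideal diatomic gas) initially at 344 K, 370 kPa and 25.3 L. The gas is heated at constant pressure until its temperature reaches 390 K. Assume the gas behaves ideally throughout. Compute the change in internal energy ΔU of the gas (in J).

3130 J

n = P₁V₁/(RT₁) = 370×25.3/(8.314×344) = 3.27 mol.
Isobaric: P stays 370 kPa; V/T = const ⇒ T₂ = 390 K, V₂ = 28.7 L.
For an ideal gas ΔU = nCvΔT with Cv = (5/2)R = 20.8 J/(mol·K).
ΔU = 3.27×20.8×(390−344) = 3130 J.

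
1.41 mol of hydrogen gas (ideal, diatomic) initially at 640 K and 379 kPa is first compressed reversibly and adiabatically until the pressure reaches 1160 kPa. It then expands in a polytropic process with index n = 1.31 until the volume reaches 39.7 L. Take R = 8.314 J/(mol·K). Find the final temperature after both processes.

554 K

V₁ = nRT₁/P₁ = 1.41×8.314×640/379 = 19.8 L.
Step 1 — Adiabatic: T₂/T₁ = (P₂/P₁)^((γ−1)/γ) ⇒ T₂ = 640×(3.06)^0.286 = 881 K; V₂ = 8.90 L.
ΔU = nCvΔT = 1.41×20.8×(881−640) = 7060 J.
Q = 0 for an adiabatic process, so W = −ΔU = -7060 J.
State after step 1: P = 1160 kPa, V = 8.90 L, T = 881 K.
Step 2 — Polytropic n=1.31: T₂ = T₁(V₁/V₂)^(n−1) = 881×(0.224)^0.31 = 554 K; P₂ = P₁(V₁/V₂)^n = 164 kPa.
W = (P₁V₁−P₂V₂)/(n−1) = (1160×8.90−164×39.7)/0.31 = 12400 J.
ΔU = nCvΔT = 1.41×20.8×(554−881) = -9580 J.
Q = ΔU + W = 2780 J.
Net over both steps: W = 5290 J, Q = 2780 J, ΔU = -2510 J.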